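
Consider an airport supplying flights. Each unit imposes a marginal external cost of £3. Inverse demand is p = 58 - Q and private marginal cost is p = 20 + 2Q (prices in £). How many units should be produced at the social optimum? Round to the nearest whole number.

Social marginal cost = private MC + MEC = 23 + 2Q.
Set SMC = demand: 23 + 2Q = 58 - Q → Q* = 11.6667.

Q* = 12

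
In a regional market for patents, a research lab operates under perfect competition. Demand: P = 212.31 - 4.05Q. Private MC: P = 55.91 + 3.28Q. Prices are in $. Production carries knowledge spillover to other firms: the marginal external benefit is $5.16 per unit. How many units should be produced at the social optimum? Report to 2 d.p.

Social marginal cost = private MC − MEB = 50.75 + 3.28Q.
Set SMC = demand: 50.75 + 3.28Q = 212.31 - 4.05Q → Q* = 22.0409.

Q* = 22.04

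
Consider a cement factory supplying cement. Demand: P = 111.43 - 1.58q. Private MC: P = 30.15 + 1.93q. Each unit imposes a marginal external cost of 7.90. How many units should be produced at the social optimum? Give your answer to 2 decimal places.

Social marginal cost = private MC + MEC = 38.05 + 1.93q.
Set SMC = demand: 38.05 + 1.93q = 111.43 - 1.58q → q* = 20.9060.

q* = 20.91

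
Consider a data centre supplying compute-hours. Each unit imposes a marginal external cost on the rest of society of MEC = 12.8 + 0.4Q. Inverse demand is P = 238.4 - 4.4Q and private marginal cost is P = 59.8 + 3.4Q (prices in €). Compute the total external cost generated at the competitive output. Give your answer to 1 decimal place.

Market equilibrium (private): 59.8 + 3.4Q = 238.4 - 4.4Q → Q_m = 22.8974.
Total external cost = ∫₀^{Q_m} (12.8 + 0.4Q) dQ = 12.8×22.8974 + ½×0.4×22.8974² = 397.9449.

€397.9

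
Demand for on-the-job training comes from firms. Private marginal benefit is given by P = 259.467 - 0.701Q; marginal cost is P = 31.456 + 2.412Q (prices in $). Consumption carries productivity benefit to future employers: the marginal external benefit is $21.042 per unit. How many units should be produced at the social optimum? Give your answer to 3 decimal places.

Q* = 80.004

Social marginal benefit = demand + MEB = 280.509 - 0.701Q.
Set SMB = MC: 280.509 - 0.701Q = 31.456 + 2.412Q → Q* = 80.0042.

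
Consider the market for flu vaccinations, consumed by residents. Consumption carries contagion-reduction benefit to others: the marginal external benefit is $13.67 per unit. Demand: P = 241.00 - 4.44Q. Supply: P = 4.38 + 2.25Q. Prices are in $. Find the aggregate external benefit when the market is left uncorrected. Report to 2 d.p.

Market equilibrium (private): 4.38 + 2.25Q = 241.00 - 4.44Q → Q_m = 35.3692.
Total external benefit = MEB × Q_m = 13.67 × 35.3692 = 483.4970.

$483.50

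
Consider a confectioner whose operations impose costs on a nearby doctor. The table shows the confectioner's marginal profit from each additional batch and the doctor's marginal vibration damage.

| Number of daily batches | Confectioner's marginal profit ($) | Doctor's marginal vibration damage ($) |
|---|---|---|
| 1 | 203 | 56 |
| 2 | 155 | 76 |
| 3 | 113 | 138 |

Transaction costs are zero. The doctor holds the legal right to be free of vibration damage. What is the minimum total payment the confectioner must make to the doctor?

$132

Efficient level: marginal profit ≥ marginal vibration damage through level 2, so k* = 2.
With the doctor holding the right, the confectioner must at least compensate total damage at k*: 56 + 76 = 132.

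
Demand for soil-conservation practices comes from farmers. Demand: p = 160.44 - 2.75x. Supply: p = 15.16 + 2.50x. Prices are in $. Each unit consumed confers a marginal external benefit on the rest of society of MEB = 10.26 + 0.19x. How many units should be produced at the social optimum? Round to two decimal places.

Social marginal benefit = demand + MEB = 170.70 - 2.56x.
Set SMB = MC: 170.70 - 2.56x = 15.16 + 2.50x → x* = 30.7391.

x* = 30.74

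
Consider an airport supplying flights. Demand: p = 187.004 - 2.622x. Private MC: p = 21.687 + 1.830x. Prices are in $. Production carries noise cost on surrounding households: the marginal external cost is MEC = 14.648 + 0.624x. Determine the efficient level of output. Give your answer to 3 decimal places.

Social marginal cost = private MC + MEC = 36.335 + 2.454x.
Set SMC = demand: 36.335 + 2.454x = 187.004 - 2.622x → x* = 29.6826.

x* = 29.683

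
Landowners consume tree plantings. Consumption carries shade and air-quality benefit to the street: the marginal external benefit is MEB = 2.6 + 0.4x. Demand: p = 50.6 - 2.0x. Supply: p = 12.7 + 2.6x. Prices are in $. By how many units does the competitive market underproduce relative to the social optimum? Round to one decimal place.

Market equilibrium (private): 12.7 + 2.6x = 50.6 - 2.0x → x_m = 8.2391.
Social marginal benefit = demand + MEB = 53.2 - 1.6x.
Set SMB = MC: 53.2 - 1.6x = 12.7 + 2.6x → x* = 9.6429.
Gap = |8.2391 − 9.6429| = 1.4038.

1.4 units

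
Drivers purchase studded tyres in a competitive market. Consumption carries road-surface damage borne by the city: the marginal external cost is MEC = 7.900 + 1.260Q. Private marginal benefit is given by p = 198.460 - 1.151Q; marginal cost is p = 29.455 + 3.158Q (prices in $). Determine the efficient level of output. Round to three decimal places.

Q* = 28.929

Social marginal benefit = demand − MEC = 190.560 - 2.411Q.
Set SMB = MC: 190.560 - 2.411Q = 29.455 + 3.158Q → Q* = 28.9289.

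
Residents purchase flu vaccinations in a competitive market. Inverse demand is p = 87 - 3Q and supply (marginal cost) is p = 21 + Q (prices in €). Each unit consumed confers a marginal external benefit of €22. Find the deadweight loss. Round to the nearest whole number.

DWL = €61

Market equilibrium (private): 21 + Q = 87 - 3Q → Q_m = 16.5000.
Social marginal benefit = demand + MEB = 109 - 3Q.
Set SMB = MC: 109 - 3Q = 21 + Q → Q* = 22.0000.
The welfare-loss triangle has base |Q_m − Q*| and height MEB(Q_m) (the vertical gap between SMB and MC is zero at Q* and MEB at Q_m).
DWL = ½ × 5.5000 × 22.0000 = 60.5000.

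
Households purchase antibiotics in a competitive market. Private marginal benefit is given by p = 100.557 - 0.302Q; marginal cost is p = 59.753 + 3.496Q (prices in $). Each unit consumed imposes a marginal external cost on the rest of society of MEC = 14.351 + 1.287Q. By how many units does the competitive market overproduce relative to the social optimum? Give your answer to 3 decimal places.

5.541 units

Market equilibrium (private): 59.753 + 3.496Q = 100.557 - 0.302Q → Q_m = 10.7435.
Social marginal benefit = demand − MEC = 86.206 - 1.589Q.
Set SMB = MC: 86.206 - 1.589Q = 59.753 + 3.496Q → Q* = 5.2022.
Gap = |10.7435 − 5.2022| = 5.5413.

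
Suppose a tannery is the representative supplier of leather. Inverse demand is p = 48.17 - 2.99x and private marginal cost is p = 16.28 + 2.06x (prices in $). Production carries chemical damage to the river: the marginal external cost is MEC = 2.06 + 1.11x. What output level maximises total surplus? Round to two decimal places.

Social marginal cost = private MC + MEC = 18.34 + 3.17x.
Set SMC = demand: 18.34 + 3.17x = 48.17 - 2.99x → x* = 4.8425.

x* = 4.84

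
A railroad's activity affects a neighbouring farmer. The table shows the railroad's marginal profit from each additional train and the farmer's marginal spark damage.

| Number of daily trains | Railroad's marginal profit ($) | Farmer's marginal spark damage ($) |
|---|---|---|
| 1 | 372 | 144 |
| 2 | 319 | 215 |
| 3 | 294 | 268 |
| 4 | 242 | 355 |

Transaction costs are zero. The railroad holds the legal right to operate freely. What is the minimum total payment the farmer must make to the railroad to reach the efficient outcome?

$242

Left alone the railroad would choose level 4 (marginal profit stays positive).
Efficient level: k* = 3 (marginal profit ≥ marginal spark damage through 3).
The farmer must at least cover the railroad's forgone profit from cutting 4→3: 242 = 242.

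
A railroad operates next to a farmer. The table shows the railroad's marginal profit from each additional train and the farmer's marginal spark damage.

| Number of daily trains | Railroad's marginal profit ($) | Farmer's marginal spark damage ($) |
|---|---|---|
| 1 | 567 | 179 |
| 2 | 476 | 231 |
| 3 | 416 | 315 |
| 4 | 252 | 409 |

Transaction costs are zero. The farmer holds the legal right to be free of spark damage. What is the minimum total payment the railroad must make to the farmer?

$725

Efficient level: marginal profit ≥ marginal spark damage through level 3, so k* = 3.
With the farmer holding the right, the railroad must at least compensate total damage at k*: 179 + 231 + 315 = 725.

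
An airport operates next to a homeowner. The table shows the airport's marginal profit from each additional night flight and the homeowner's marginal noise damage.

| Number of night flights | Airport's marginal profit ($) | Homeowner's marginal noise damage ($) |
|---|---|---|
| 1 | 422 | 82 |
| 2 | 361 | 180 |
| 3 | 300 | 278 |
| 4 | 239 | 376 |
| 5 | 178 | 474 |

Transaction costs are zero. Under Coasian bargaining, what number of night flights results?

Bargaining reaches the level where marginal profit last exceeds marginal noise damage.
That holds through level 3 (300 ≥ 278) but not at 4 (239 < 376).

3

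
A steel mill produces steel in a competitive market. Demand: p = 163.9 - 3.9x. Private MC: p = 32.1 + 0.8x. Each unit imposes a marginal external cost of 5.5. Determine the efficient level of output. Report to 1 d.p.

Social marginal cost = private MC + MEC = 37.6 + 0.8x.
Set SMC = demand: 37.6 + 0.8x = 163.9 - 3.9x → x* = 26.8723.

x* = 26.9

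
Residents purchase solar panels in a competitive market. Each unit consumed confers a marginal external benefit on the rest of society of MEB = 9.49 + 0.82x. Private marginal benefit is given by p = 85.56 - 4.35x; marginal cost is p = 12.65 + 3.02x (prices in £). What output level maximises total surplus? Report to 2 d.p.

Social marginal benefit = demand + MEB = 95.05 - 3.53x.
Set SMB = MC: 95.05 - 3.53x = 12.65 + 3.02x → x* = 12.5802.

x* = 12.58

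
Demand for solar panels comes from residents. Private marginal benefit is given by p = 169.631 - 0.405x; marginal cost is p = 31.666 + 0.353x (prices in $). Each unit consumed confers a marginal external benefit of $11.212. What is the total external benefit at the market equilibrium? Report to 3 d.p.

$2040.717

Market equilibrium (private): 31.666 + 0.353x = 169.631 - 0.405x → x_m = 182.0119.
Total external benefit = MEB × x_m = 11.212 × 182.0119 = 2040.7174.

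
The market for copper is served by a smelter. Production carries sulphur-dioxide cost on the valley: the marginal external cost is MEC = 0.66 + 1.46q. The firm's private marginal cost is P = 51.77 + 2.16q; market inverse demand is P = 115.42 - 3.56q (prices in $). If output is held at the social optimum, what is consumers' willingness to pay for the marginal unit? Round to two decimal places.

P = $84.19

Social marginal cost = private MC + MEC = 52.43 + 3.62q.
Set SMC = demand: 52.43 + 3.62q = 115.42 - 3.56q → q* = 8.7730.
Consumer price on the demand curve at q*: 115.42 − 3.56×8.7730 = 84.1881.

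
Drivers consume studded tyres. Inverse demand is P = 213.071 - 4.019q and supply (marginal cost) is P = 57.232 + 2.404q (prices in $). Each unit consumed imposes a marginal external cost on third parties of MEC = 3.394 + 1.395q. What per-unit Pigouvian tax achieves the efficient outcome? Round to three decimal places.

tax = $30.595 per unit

Social marginal benefit = demand − MEC = 209.677 - 5.414q.
Set SMB = MC: 209.677 - 5.414q = 57.232 + 2.404q → q* = 19.4992.
The Pigouvian tax equals MEC at q*: 3.394 + 1.395×19.4992 = 30.5954.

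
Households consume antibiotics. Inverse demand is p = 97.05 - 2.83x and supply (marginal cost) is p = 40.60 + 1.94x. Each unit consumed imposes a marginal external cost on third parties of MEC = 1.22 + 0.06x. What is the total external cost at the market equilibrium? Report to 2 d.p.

18.64

Market equilibrium (private): 40.60 + 1.94x = 97.05 - 2.83x → x_m = 11.8344.
Total external cost = ∫₀^{x_m} (1.22 + 0.06x) dx = 1.22×11.8344 + ½×0.06×11.8344² = 18.6396.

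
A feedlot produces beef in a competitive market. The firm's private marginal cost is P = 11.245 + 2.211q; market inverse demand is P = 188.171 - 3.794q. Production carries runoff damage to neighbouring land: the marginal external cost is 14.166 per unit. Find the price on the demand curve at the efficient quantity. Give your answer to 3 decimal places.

Social marginal cost = private MC + MEC = 25.411 + 2.211q.
Set SMC = demand: 25.411 + 2.211q = 188.171 - 3.794q → q* = 27.1041.
Consumer price on the demand curve at q*: 188.171 − 3.794×27.1041 = 85.3380.

P = 85.338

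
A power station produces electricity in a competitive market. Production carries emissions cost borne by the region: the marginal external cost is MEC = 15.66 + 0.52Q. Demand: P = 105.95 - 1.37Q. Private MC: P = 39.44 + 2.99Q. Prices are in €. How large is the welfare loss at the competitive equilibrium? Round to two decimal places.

Market equilibrium (private): 39.44 + 2.99Q = 105.95 - 1.37Q → Q_m = 15.2546.
Social marginal cost = private MC + MEC = 55.10 + 3.51Q.
Set SMC = demand: 55.10 + 3.51Q = 105.95 - 1.37Q → Q* = 10.4201.
The welfare-loss triangle has base |Q_m − Q*| and height MEC(Q_m) (the vertical gap between SMC and demand is zero at Q* and MEC at Q_m).
DWL = ½ × 4.8345 × 23.5924 = 57.0287.

DWL = €57.03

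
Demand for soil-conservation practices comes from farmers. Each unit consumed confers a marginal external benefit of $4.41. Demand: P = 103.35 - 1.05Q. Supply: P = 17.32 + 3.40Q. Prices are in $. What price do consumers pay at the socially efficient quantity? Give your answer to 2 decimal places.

P = $82.01

Social marginal benefit = demand + MEB = 107.76 - 1.05Q.
Set SMB = MC: 107.76 - 1.05Q = 17.32 + 3.40Q → Q* = 20.3236.
Consumer price on the demand curve at Q*: 103.35 − 1.05×20.3236 = 82.0102.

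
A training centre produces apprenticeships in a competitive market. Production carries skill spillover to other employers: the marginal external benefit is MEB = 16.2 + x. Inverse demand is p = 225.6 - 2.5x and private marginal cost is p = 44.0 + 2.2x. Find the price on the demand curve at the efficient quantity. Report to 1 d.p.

Social marginal cost = private MC − MEB = 27.8 + 1.2x.
Set SMC = demand: 27.8 + 1.2x = 225.6 - 2.5x → x* = 53.4595.
Consumer price on the demand curve at x*: 225.6 − 2.5×53.4595 = 91.9513.

P = 92.0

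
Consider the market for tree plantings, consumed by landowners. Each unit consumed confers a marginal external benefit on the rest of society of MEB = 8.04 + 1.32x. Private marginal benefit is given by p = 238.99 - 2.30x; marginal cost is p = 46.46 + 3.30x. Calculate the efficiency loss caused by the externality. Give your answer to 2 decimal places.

DWL = 333.40

Market equilibrium (private): 46.46 + 3.30x = 238.99 - 2.30x → x_m = 34.3804.
Social marginal benefit = demand + MEB = 247.03 - 0.98x.
Set SMB = MC: 247.03 - 0.98x = 46.46 + 3.30x → x* = 46.8621.
Height of the DWL triangle at x_m is SMB(x_m) − MC(x_m) = MEB(x_m) = 53.4221.
DWL = ½ × 12.4817 × 53.4221 = 333.3993.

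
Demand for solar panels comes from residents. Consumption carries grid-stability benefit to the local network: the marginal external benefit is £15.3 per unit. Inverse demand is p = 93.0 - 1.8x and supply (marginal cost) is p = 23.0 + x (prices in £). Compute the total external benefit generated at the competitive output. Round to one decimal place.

Market equilibrium (private): 23.0 + x = 93.0 - 1.8x → x_m = 25.0000.
Total external benefit = MEB × x_m = 15.3 × 25.0000 = 382.5000.

£382.5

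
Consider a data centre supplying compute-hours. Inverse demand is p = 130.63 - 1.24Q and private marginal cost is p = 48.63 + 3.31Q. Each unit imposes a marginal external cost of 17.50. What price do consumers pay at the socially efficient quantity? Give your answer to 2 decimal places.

Social marginal cost = private MC + MEC = 66.13 + 3.31Q.
Set SMC = demand: 66.13 + 3.31Q = 130.63 - 1.24Q → Q* = 14.1758.
Consumer price on the demand curve at Q*: 130.63 − 1.24×14.1758 = 113.0520.

P = 113.05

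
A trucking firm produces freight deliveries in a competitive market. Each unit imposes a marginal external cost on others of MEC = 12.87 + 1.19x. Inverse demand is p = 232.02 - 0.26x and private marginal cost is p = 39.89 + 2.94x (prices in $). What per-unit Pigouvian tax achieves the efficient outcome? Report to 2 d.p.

tax = $61.46 per unit

Social marginal cost = private MC + MEC = 52.76 + 4.13x.
Set SMC = demand: 52.76 + 4.13x = 232.02 - 0.26x → x* = 40.8337.
The Pigouvian tax equals MEC at x*: 12.87 + 1.19×40.8337 = 61.4621.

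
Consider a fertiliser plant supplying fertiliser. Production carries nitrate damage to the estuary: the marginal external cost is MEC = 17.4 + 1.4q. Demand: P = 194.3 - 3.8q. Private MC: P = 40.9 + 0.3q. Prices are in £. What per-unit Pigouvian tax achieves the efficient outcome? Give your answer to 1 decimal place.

Social marginal cost = private MC + MEC = 58.3 + 1.7q.
Set SMC = demand: 58.3 + 1.7q = 194.3 - 3.8q → q* = 24.7273.
The Pigouvian tax equals MEC at q*: 17.4 + 1.4×24.7273 = 52.0182.

tax = £52.0 per unit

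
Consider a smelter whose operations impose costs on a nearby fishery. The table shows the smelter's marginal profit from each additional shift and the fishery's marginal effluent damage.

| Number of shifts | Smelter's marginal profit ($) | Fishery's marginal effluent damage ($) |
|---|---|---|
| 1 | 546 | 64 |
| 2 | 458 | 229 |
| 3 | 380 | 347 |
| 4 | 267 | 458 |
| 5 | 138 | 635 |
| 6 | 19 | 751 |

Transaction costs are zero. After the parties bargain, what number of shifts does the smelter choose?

3

Bargaining reaches the level where marginal profit last exceeds marginal effluent damage.
That holds through level 3 (380 ≥ 347) but not at 4 (267 < 458).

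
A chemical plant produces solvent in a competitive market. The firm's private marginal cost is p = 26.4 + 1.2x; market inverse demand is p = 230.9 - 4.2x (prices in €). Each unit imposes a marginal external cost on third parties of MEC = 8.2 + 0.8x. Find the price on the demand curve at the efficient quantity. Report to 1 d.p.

Social marginal cost = private MC + MEC = 34.6 + 2.0x.
Set SMC = demand: 34.6 + 2.0x = 230.9 - 4.2x → x* = 31.6613.
Consumer price on the demand curve at x*: 230.9 − 4.2×31.6613 = 97.9225.

P = €97.9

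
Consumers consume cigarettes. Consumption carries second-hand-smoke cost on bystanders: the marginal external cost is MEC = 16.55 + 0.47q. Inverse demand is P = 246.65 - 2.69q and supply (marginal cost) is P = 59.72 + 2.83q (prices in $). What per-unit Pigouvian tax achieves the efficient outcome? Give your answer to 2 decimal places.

Social marginal benefit = demand − MEC = 230.10 - 3.16q.
Set SMB = MC: 230.10 - 3.16q = 59.72 + 2.83q → q* = 28.4441.
The Pigouvian tax equals MEC at q*: 16.55 + 0.47×28.4441 = 29.9187.

tax = $29.92 per unit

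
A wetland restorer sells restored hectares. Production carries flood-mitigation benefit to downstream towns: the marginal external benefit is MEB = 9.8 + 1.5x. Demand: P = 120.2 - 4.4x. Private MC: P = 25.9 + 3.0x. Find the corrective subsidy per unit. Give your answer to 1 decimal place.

subsidy = 36.3 per unit

Social marginal cost = private MC − MEB = 16.1 + 1.5x.
Set SMC = demand: 16.1 + 1.5x = 120.2 - 4.4x → x* = 17.6441.
The Pigouvian subsidy equals MEB at x*: 9.8 + 1.5×17.6441 = 36.2662.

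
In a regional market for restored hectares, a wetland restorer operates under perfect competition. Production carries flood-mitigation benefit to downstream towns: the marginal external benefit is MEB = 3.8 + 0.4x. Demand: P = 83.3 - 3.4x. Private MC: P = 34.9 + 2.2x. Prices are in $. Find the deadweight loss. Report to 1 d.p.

DWL = $5.1

Market equilibrium (private): 34.9 + 2.2x = 83.3 - 3.4x → x_m = 8.6429.
Social marginal cost = private MC − MEB = 31.1 + 1.8x.
Set SMC = demand: 31.1 + 1.8x = 83.3 - 3.4x → x* = 10.0385.
Between x* and x_m the wedge demand − SMC runs linearly from 0 to MEB(x_m), so the loss is a triangle.
DWL = ½ × 1.3956 × 7.2571 = 5.0640.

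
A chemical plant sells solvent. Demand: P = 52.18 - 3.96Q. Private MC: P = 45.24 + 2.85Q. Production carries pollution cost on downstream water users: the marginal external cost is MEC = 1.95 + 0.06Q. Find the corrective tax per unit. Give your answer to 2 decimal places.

Social marginal cost = private MC + MEC = 47.19 + 2.91Q.
Set SMC = demand: 47.19 + 2.91Q = 52.18 - 3.96Q → Q* = 0.7263.
The Pigouvian tax equals MEC at Q*: 1.95 + 0.06×0.7263 = 1.9936.

tax = 1.99 per unit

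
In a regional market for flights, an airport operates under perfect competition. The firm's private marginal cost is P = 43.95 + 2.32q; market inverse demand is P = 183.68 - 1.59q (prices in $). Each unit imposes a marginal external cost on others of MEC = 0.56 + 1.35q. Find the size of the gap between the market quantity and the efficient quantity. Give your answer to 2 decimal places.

9.28 units

Market equilibrium (private): 43.95 + 2.32q = 183.68 - 1.59q → q_m = 35.7366.
Social marginal cost = private MC + MEC = 44.51 + 3.67q.
Set SMC = demand: 44.51 + 3.67q = 183.68 - 1.59q → q* = 26.4582.
Gap = |35.7366 − 26.4582| = 9.2784.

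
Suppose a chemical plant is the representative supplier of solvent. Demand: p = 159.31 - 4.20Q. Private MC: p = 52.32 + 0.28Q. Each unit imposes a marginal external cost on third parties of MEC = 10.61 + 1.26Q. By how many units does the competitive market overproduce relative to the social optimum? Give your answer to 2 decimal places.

Market equilibrium (private): 52.32 + 0.28Q = 159.31 - 4.20Q → Q_m = 23.8817.
Social marginal cost = private MC + MEC = 62.93 + 1.54Q.
Set SMC = demand: 62.93 + 1.54Q = 159.31 - 4.20Q → Q* = 16.7909.
Gap = |23.8817 − 16.7909| = 7.0908.

7.09 units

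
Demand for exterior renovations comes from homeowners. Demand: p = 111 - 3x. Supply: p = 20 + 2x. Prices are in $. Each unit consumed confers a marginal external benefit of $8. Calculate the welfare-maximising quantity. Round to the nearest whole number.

x* = 20

Social marginal benefit = demand + MEB = 119 - 3x.
Set SMB = MC: 119 - 3x = 20 + 2x → x* = 19.8000.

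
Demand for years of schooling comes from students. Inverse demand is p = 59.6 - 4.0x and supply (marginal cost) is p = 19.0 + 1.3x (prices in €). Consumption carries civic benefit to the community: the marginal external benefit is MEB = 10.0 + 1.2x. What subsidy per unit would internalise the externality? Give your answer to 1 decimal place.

Social marginal benefit = demand + MEB = 69.6 - 2.8x.
Set SMB = MC: 69.6 - 2.8x = 19.0 + 1.3x → x* = 12.3415.
The Pigouvian subsidy equals MEB at x*: 10.0 + 1.2×12.3415 = 24.8098.

subsidy = €24.8 per unit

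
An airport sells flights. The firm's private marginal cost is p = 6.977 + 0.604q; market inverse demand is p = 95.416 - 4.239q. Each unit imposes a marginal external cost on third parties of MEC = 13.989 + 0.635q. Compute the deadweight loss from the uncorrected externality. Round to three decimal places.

Market equilibrium (private): 6.977 + 0.604q = 95.416 - 4.239q → q_m = 18.2612.
Social marginal cost = private MC + MEC = 20.966 + 1.239q.
Set SMC = demand: 20.966 + 1.239q = 95.416 - 4.239q → q* = 13.5907.
Between q* and q_m the wedge SMC − demand runs linearly from 0 to MEC(q_m), so the loss is a triangle.
DWL = ½ × 4.6705 × 25.5849 = 59.7471.

DWL = 59.747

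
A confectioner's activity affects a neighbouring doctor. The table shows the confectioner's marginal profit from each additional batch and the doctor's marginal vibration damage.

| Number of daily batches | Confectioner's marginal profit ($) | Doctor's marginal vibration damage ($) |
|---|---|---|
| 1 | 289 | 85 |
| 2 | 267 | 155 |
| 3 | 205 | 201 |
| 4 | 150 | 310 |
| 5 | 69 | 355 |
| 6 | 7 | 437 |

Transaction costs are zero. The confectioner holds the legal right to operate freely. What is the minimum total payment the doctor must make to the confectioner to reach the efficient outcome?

Left alone the confectioner would choose level 6 (marginal profit stays positive).
Efficient level: k* = 3 (marginal profit ≥ marginal vibration damage through 3).
The doctor must at least cover the confectioner's forgone profit from cutting 6→3: 150 + 69 + 7 = 226.

$226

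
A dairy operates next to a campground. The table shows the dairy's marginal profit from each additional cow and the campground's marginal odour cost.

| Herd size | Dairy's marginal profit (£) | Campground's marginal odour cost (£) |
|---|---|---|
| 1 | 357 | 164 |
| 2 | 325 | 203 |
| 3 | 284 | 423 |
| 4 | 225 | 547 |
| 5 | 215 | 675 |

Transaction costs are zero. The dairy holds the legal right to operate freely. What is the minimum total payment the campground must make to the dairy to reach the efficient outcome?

£724

Left alone the dairy would choose level 5 (marginal profit stays positive).
Efficient level: k* = 2 (marginal profit ≥ marginal odour cost through 2).
The campground must at least cover the dairy's forgone profit from cutting 5→2: 284 + 225 + 215 = 724.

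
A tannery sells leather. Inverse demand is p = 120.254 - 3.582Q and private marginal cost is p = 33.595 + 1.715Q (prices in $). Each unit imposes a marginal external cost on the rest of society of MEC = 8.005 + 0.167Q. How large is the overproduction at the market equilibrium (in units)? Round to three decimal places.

1.965 units

Market equilibrium (private): 33.595 + 1.715Q = 120.254 - 3.582Q → Q_m = 16.3600.
Social marginal cost = private MC + MEC = 41.600 + 1.882Q.
Set SMC = demand: 41.600 + 1.882Q = 120.254 - 3.582Q → Q* = 14.3949.
Gap = |16.3600 − 14.3949| = 1.9651.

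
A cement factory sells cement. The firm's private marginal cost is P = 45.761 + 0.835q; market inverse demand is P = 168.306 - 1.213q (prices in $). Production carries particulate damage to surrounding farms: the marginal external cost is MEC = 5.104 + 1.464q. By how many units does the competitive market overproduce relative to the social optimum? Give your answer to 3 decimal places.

26.397 units

Market equilibrium (private): 45.761 + 0.835q = 168.306 - 1.213q → q_m = 59.8364.
Social marginal cost = private MC + MEC = 50.865 + 2.299q.
Set SMC = demand: 50.865 + 2.299q = 168.306 - 1.213q → q* = 33.4399.
Gap = |59.8364 − 33.4399| = 26.3965.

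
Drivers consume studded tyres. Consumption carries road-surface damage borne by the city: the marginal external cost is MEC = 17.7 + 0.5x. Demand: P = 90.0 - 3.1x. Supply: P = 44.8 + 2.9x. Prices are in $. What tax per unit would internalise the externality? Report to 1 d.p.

tax = $19.8 per unit

Social marginal benefit = demand − MEC = 72.3 - 3.6x.
Set SMB = MC: 72.3 - 3.6x = 44.8 + 2.9x → x* = 4.2308.
The Pigouvian tax equals MEC at x*: 17.7 + 0.5×4.2308 = 19.8154.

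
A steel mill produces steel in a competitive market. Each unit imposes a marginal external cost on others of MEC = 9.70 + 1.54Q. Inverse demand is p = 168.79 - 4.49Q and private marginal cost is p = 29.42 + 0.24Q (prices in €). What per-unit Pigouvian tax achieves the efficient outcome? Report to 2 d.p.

Social marginal cost = private MC + MEC = 39.12 + 1.78Q.
Set SMC = demand: 39.12 + 1.78Q = 168.79 - 4.49Q → Q* = 20.6810.
The Pigouvian tax equals MEC at Q*: 9.70 + 1.54×20.6810 = 41.5487.

tax = €41.55 per unit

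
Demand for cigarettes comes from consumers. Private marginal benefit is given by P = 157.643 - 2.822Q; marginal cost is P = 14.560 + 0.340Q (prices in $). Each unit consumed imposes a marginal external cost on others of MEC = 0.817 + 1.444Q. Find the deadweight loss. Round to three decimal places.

Market equilibrium (private): 14.560 + 0.340Q = 157.643 - 2.822Q → Q_m = 45.2508.
Social marginal benefit = demand − MEC = 156.826 - 4.266Q.
Set SMB = MC: 156.826 - 4.266Q = 14.560 + 0.340Q → Q* = 30.8871.
The loss is the area between SMB and MC from Q* to Q_m; with linear curves that's a triangle of height MEC(Q_m).
DWL = ½ × 14.3637 × 66.1591 = 475.1447.

DWL = $475.145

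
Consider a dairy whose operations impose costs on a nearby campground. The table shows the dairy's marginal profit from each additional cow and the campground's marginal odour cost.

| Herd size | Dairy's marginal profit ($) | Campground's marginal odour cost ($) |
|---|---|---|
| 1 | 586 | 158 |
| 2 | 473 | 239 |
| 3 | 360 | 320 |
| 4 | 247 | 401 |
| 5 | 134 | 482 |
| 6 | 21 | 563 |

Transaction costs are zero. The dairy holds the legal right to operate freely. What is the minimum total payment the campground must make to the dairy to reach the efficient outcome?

$402

Left alone the dairy would choose level 6 (marginal profit stays positive).
Efficient level: k* = 3 (marginal profit ≥ marginal odour cost through 3).
The campground must at least cover the dairy's forgone profit from cutting 6→3: 247 + 134 + 21 = 402.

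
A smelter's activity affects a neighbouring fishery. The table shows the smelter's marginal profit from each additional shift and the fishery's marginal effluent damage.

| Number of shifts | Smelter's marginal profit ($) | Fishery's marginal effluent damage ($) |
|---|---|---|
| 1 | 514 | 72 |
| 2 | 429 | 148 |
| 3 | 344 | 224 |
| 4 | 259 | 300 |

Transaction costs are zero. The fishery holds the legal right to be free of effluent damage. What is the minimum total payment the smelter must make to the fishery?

Efficient level: marginal profit ≥ marginal effluent damage through level 3, so k* = 3.
With the fishery holding the right, the smelter must at least compensate total damage at k*: 72 + 148 + 224 = 444.

$444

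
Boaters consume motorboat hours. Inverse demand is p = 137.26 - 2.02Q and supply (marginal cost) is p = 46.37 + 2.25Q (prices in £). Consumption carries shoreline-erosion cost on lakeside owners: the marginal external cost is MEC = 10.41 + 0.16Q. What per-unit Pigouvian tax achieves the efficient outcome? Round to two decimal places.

tax = £13.32 per unit

Social marginal benefit = demand − MEC = 126.85 - 2.18Q.
Set SMB = MC: 126.85 - 2.18Q = 46.37 + 2.25Q → Q* = 18.1670.
The Pigouvian tax equals MEC at Q*: 10.41 + 0.16×18.1670 = 13.3167.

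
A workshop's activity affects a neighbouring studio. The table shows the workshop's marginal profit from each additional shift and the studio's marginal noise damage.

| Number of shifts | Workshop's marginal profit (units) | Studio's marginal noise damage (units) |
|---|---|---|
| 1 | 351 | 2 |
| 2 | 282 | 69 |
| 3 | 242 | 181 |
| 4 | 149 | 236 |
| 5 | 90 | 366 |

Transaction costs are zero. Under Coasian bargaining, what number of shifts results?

3

Bargaining reaches the level where marginal profit last exceeds marginal noise damage.
That holds through level 3 (242 ≥ 181) but not at 4 (149 < 236).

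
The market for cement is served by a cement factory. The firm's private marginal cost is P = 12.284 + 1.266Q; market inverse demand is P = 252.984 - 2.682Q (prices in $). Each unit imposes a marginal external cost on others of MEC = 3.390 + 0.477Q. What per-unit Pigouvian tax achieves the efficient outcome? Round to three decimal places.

Social marginal cost = private MC + MEC = 15.674 + 1.743Q.
Set SMC = demand: 15.674 + 1.743Q = 252.984 - 2.682Q → Q* = 53.6294.
The Pigouvian tax equals MEC at Q*: 3.390 + 0.477×53.6294 = 28.9712.

tax = $28.971 per unit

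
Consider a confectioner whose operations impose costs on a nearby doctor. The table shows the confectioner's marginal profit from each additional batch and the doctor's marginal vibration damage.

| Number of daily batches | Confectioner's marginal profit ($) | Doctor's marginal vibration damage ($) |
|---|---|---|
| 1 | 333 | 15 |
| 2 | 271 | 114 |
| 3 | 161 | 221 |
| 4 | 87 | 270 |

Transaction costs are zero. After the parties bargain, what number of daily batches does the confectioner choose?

2

Bargaining reaches the level where marginal profit last exceeds marginal vibration damage.
That holds through level 2 (271 ≥ 114) but not at 3 (161 < 221).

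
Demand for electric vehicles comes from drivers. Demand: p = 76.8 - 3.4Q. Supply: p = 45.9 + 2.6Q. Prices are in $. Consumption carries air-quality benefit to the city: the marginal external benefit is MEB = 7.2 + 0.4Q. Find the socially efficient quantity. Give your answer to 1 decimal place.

Q* = 6.8

Social marginal benefit = demand + MEB = 84.0 - 3.0Q.
Set SMB = MC: 84.0 - 3.0Q = 45.9 + 2.6Q → Q* = 6.8036.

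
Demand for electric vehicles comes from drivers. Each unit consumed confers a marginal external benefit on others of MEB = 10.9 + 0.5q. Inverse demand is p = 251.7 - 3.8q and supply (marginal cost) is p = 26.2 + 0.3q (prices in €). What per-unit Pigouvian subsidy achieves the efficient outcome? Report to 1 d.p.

Social marginal benefit = demand + MEB = 262.6 - 3.3q.
Set SMB = MC: 262.6 - 3.3q = 26.2 + 0.3q → q* = 65.6667.
The Pigouvian subsidy equals MEB at q*: 10.9 + 0.5×65.6667 = 43.7334.

subsidy = €43.7 per unit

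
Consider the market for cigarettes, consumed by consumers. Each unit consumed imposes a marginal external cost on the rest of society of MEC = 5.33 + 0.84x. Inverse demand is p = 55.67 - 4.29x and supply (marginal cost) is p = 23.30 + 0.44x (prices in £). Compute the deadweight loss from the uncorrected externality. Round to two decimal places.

DWL = £11.02

Market equilibrium (private): 23.30 + 0.44x = 55.67 - 4.29x → x_m = 6.8436.
Social marginal benefit = demand − MEC = 50.34 - 5.13x.
Set SMB = MC: 50.34 - 5.13x = 23.30 + 0.44x → x* = 4.8546.
Height of the DWL triangle at x_m is MC(x_m) − SMB(x_m) = MEC(x_m) = 11.0786.
DWL = ½ × 1.9890 × 11.0786 = 11.0177.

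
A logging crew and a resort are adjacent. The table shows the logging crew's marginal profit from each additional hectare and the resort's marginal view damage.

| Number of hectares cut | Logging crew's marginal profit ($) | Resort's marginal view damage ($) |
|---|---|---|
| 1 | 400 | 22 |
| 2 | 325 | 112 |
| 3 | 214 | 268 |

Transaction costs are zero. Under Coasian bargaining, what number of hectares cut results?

2

Bargaining reaches the level where marginal profit last exceeds marginal view damage.
That holds through level 2 (325 ≥ 112) but not at 3 (214 < 268).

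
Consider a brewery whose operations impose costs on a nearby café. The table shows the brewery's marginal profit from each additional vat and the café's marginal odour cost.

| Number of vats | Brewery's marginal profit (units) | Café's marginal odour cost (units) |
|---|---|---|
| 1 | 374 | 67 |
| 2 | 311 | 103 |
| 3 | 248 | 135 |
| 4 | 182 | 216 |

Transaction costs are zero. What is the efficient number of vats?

3

Bargaining reaches the level where marginal profit last exceeds marginal odour cost.
That holds through level 3 (248 ≥ 135) but not at 4 (182 < 216).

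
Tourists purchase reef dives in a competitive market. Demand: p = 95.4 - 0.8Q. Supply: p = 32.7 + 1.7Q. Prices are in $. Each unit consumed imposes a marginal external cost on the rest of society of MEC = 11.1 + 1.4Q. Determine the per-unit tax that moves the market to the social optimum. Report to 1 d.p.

Social marginal benefit = demand − MEC = 84.3 - 2.2Q.
Set SMB = MC: 84.3 - 2.2Q = 32.7 + 1.7Q → Q* = 13.2308.
The Pigouvian tax equals MEC at Q*: 11.1 + 1.4×13.2308 = 29.6231.

tax = $29.6 per unit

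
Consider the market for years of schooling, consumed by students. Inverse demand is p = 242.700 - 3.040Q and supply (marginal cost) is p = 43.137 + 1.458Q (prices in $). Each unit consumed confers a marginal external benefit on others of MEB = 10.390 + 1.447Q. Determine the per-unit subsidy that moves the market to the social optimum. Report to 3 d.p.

subsidy = $109.965 per unit

Social marginal benefit = demand + MEB = 253.090 - 1.593Q.
Set SMB = MC: 253.090 - 1.593Q = 43.137 + 1.458Q → Q* = 68.8145.
The Pigouvian subsidy equals MEB at Q*: 10.390 + 1.447×68.8145 = 109.9646.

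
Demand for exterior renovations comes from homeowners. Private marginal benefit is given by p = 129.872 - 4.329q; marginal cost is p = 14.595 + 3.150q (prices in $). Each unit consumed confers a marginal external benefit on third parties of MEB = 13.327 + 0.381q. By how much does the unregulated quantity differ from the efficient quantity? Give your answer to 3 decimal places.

2.705 units

Market equilibrium (private): 14.595 + 3.150q = 129.872 - 4.329q → q_m = 15.4134.
Social marginal benefit = demand + MEB = 143.199 - 3.948q.
Set SMB = MC: 143.199 - 3.948q = 14.595 + 3.150q → q* = 18.1183.
Gap = |15.4134 − 18.1183| = 2.7049.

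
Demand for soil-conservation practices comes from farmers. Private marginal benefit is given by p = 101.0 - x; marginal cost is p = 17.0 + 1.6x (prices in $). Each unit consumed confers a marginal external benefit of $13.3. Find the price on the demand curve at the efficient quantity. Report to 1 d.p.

Social marginal benefit = demand + MEB = 114.3 - x.
Set SMB = MC: 114.3 - x = 17.0 + 1.6x → x* = 37.4231.
Consumer price on the demand curve at x*: 101.0 − 1.0×37.4231 = 63.5769.

P = $63.6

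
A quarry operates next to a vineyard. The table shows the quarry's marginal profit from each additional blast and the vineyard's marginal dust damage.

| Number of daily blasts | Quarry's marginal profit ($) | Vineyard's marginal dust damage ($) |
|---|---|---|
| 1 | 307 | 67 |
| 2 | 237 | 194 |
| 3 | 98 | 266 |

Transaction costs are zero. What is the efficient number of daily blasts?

2

Bargaining reaches the level where marginal profit last exceeds marginal dust damage.
That holds through level 2 (237 ≥ 194) but not at 3 (98 < 266).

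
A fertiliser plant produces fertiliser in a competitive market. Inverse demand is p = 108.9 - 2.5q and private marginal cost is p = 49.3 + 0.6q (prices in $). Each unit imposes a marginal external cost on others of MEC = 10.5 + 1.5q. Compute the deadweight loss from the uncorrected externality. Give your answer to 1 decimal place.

DWL = $168.2

Market equilibrium (private): 49.3 + 0.6q = 108.9 - 2.5q → q_m = 19.2258.
Social marginal cost = private MC + MEC = 59.8 + 2.1q.
Set SMC = demand: 59.8 + 2.1q = 108.9 - 2.5q → q* = 10.6739.
The loss is the area between SMC and demand from q* to q_m; with linear curves that's a triangle of height MEC(q_m).
DWL = ½ × 8.5519 × 39.3387 = 168.2103.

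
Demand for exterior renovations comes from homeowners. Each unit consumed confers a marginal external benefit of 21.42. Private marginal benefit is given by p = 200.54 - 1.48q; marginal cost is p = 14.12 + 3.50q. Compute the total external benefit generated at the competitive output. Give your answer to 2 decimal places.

801.83

Market equilibrium (private): 14.12 + 3.50q = 200.54 - 1.48q → q_m = 37.4337.
Total external benefit = MEB × q_m = 21.42 × 37.4337 = 801.8299.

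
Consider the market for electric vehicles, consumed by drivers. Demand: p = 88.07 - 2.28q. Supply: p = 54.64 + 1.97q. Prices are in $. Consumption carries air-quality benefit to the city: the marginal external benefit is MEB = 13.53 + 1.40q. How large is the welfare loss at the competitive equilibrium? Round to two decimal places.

Market equilibrium (private): 54.64 + 1.97q = 88.07 - 2.28q → q_m = 7.8659.
Social marginal benefit = demand + MEB = 101.60 - 0.88q.
Set SMB = MC: 101.60 - 0.88q = 54.64 + 1.97q → q* = 16.4772.
Between q* and q_m the wedge SMB − MC runs linearly from 0 to MEB(q_m), so the loss is a triangle.
DWL = ½ × 8.6113 × 24.5422 = 105.6701.

DWL = $105.67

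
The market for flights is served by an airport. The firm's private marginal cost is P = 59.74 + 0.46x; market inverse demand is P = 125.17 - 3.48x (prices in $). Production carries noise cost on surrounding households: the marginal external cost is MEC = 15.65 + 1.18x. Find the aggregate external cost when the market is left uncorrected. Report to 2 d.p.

Market equilibrium (private): 59.74 + 0.46x = 125.17 - 3.48x → x_m = 16.6066.
Total external cost = ∫₀^{x_m} (15.65 + 1.18x) dx = 15.65×16.6066 + ½×1.18×16.6066² = 422.6030.

$422.60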